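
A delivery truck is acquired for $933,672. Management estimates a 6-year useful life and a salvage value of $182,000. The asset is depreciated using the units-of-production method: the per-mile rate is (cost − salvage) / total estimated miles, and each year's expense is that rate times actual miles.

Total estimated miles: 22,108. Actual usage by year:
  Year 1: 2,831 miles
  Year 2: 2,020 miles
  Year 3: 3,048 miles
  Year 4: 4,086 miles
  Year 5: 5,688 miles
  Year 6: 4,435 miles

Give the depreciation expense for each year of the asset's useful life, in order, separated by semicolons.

$96,254; $68,680; $103,632; $138,924; $193,392; $150,790

Depreciable base = $933,672 − $182,000 = $751,672.
Rate = $751,672 / 22,108 miles = $34 per mile.
Year 1: 2,831 × $34 = $96,254. Book value $837,418.
Year 2: 2,020 × $34 = $68,680. Book value $768,738.
Year 3: 3,048 × $34 = $103,632. Book value $665,106.
Year 4: 4,086 × $34 = $138,924. Book value $526,182.
Year 5: 5,688 × $34 = $193,392. Book value $332,790.
Year 6: 4,435 × $34 = $150,790. Book value $182,000.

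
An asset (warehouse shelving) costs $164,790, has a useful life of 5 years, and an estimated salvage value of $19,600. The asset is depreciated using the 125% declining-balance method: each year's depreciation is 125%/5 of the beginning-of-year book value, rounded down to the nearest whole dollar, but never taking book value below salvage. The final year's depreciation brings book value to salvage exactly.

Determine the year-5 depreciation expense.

Depreciable base = $164,790 − $19,600 = $145,190.
Year 1: ⌊$164,790 × 125%/5⌋ = $41,197. Book value $123,593.
Year 2: ⌊$123,593 × 125%/5⌋ = $30,898. Book value $92,695.
Year 3: ⌊$92,695 × 125%/5⌋ = $23,173. Book value $69,522.
Year 4: ⌊$69,522 × 125%/5⌋ = $17,380. Book value $52,142.
Year 5 (final): $52,142 − $19,600 = $32,542. Book value $19,600.

$32,542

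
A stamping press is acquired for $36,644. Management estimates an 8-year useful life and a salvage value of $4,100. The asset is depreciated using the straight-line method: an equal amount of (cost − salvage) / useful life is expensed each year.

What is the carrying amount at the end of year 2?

Depreciable base = $36,644 − $4,100 = $32,544.
Annual expense = $32,544 / 8 = $4,068.
End of year 1: book value $32,576.
End of year 2: book value $28,508.

$28,508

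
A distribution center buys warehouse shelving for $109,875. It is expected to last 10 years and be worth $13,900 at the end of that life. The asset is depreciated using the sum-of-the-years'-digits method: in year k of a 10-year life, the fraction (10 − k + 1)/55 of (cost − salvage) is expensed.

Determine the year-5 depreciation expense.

Depreciable base = $109,875 − $13,900 = $95,975.
Sum of the years' digits = 10+9+8+7+6+5+4+3+2+1 = 55.
Year 1: $95,975 × 10/55 = $17,450. Book value $92,425.
Year 2: $95,975 × 9/55 = $15,705. Book value $76,720.
Year 3: $95,975 × 8/55 = $13,960. Book value $62,760.
Year 4: $95,975 × 7/55 = $12,215. Book value $50,545.
Year 5: $95,975 × 6/55 = $10,470. Book value $40,075.

$10,470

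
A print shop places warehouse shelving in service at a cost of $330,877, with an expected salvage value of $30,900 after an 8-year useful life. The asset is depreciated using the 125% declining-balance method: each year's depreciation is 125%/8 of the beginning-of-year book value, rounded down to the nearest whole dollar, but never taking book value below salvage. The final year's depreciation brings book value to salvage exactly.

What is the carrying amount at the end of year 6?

Depreciable base = $330,877 − $30,900 = $299,977.
Year 1: ⌊$330,877 × 125%/8⌋ = $51,699. Book value $279,178.
Year 2: ⌊$279,178 × 125%/8⌋ = $43,621. Book value $235,557.
Year 3: ⌊$235,557 × 125%/8⌋ = $36,805. Book value $198,752.
Year 4: ⌊$198,752 × 125%/8⌋ = $31,055. Book value $167,697.
Year 5: ⌊$167,697 × 125%/8⌋ = $26,202. Book value $141,495.
Year 6: ⌊$141,495 × 125%/8⌋ = $22,108. Book value $119,387.

$119,387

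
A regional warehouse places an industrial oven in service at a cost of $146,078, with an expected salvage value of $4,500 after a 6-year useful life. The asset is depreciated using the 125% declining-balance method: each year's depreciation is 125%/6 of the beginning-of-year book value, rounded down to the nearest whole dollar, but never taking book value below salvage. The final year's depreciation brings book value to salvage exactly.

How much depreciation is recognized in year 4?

Depreciable base = $146,078 − $4,500 = $141,578.
Year 1: ⌊$146,078 × 125%/6⌋ = $30,432. Book value $115,646.
Year 2: ⌊$115,646 × 125%/6⌋ = $24,092. Book value $91,554.
Year 3: ⌊$91,554 × 125%/6⌋ = $19,073. Book value $72,481.
Year 4: ⌊$72,481 × 125%/6⌋ = $15,100. Book value $57,381.

$15,100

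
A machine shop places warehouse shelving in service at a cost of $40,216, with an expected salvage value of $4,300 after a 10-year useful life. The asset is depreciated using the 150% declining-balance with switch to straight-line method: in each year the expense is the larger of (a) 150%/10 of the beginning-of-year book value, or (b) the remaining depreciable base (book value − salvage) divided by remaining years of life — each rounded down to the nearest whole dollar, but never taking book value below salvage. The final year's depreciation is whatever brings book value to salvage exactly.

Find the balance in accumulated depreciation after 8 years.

$30,497

Depreciable base = $40,216 − $4,300 = $35,916.
Year 1: DB = ⌊$40,216 × 150%/10⌋ = $6,032; SL = ⌊$35,916/10⌋ = $3,591 → take DB $6,032. Book value $34,184.
Year 2: DB = ⌊$34,184 × 150%/10⌋ = $5,127; SL = ⌊$29,884/9⌋ = $3,320 → take DB $5,127. Book value $29,057.
Year 3: DB = ⌊$29,057 × 150%/10⌋ = $4,358; SL = ⌊$24,757/8⌋ = $3,094 → take DB $4,358. Book value $24,699.
Year 4: DB = ⌊$24,699 × 150%/10⌋ = $3,704; SL = ⌊$20,399/7⌋ = $2,914 → take DB $3,704. Book value $20,995.
Year 5: DB = ⌊$20,995 × 150%/10⌋ = $3,149; SL = ⌊$16,695/6⌋ = $2,782 → take DB $3,149. Book value $17,846.
Year 6: DB = ⌊$17,846 × 150%/10⌋ = $2,676; SL = ⌊$13,546/5⌋ = $2,709 → take SL $2,709. Book value $15,137.
Year 7: DB = ⌊$15,137 × 150%/10⌋ = $2,270; SL = ⌊$10,837/4⌋ = $2,709 → take SL $2,709. Book value $12,428.
Year 8: DB = ⌊$12,428 × 150%/10⌋ = $1,864; SL = ⌊$8,128/3⌋ = $2,709 → take SL $2,709. Book value $9,719.
Accumulated through year 8 = $40,216 − $9,719 = $30,497.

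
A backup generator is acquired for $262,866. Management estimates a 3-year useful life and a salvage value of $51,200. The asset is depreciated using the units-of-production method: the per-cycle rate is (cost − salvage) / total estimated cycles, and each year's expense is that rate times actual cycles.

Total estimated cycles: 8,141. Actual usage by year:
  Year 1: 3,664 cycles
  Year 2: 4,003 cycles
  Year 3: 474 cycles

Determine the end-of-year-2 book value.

$63,524

Depreciable base = $262,866 − $51,200 = $211,666.
Rate = $211,666 / 8,141 cycles = $26 per cycle.
Year 1: 3,664 × $26 = $95,264. Book value $167,602.
Year 2: 4,003 × $26 = $104,078. Book value $63,524.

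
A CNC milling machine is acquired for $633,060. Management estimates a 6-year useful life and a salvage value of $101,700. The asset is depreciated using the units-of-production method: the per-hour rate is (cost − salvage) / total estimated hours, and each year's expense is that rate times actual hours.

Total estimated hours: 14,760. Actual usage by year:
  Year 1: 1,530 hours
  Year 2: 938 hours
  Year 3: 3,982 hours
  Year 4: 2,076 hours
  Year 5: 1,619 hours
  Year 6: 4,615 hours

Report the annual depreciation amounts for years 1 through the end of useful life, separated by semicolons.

Depreciable base = $633,060 − $101,700 = $531,360.
Rate = $531,360 / 14,760 hours = $36 per hour.
Year 1: 1,530 × $36 = $55,080. Book value $577,980.
Year 2: 938 × $36 = $33,768. Book value $544,212.
Year 3: 3,982 × $36 = $143,352. Book value $400,860.
Year 4: 2,076 × $36 = $74,736. Book value $326,124.
Year 5: 1,619 × $36 = $58,284. Book value $267,840.
Year 6: 4,615 × $36 = $166,140. Book value $101,700.

$55,080; $33,768; $143,352; $74,736; $58,284; $166,140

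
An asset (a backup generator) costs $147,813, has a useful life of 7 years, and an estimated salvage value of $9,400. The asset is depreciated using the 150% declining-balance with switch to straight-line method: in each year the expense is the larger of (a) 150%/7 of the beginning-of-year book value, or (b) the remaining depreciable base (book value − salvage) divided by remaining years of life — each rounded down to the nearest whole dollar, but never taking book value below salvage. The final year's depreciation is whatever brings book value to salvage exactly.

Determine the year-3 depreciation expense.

Depreciable base = $147,813 − $9,400 = $138,413.
Year 1: DB = ⌊$147,813 × 150%/7⌋ = $31,674; SL = ⌊$138,413/7⌋ = $19,773 → take DB $31,674. Book value $116,139.
Year 2: DB = ⌊$116,139 × 150%/7⌋ = $24,886; SL = ⌊$106,739/6⌋ = $17,789 → take DB $24,886. Book value $91,253.
Year 3: DB = ⌊$91,253 × 150%/7⌋ = $19,554; SL = ⌊$81,853/5⌋ = $16,370 → take DB $19,554. Book value $71,699.

$19,554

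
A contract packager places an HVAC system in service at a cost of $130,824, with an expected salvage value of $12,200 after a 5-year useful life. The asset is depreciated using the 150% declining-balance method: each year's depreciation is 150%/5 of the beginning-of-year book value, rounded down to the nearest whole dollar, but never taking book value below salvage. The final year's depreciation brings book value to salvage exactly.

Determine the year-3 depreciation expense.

$19,231

Depreciable base = $130,824 − $12,200 = $118,624.
Year 1: ⌊$130,824 × 150%/5⌋ = $39,247. Book value $91,577.
Year 2: ⌊$91,577 × 150%/5⌋ = $27,473. Book value $64,104.
Year 3: ⌊$64,104 × 150%/5⌋ = $19,231. Book value $44,873.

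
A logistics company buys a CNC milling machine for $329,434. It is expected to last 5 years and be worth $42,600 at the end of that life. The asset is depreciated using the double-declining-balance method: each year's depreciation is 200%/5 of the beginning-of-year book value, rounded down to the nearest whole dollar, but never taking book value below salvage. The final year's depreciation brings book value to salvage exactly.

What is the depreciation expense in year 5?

$96

Depreciable base = $329,434 − $42,600 = $286,834.
Year 1: ⌊$329,434 × 200%/5⌋ = $131,773. Book value $197,661.
Year 2: ⌊$197,661 × 200%/5⌋ = $79,064. Book value $118,597.
Year 3: ⌊$118,597 × 200%/5⌋ = $47,438. Book value $71,159.
Year 4: ⌊$71,159 × 200%/5⌋ = $28,463. Book value $42,696.
Year 5 (final): $42,696 − $42,600 = $96. Book value $42,600.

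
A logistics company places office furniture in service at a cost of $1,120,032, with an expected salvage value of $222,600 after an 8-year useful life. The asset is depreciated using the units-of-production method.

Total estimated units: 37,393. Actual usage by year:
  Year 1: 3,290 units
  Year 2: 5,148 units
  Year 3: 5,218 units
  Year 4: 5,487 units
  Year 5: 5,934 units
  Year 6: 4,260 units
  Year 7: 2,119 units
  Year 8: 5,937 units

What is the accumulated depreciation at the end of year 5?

$601,848

Depreciable base = $1,120,032 − $222,600 = $897,432.
Rate = $897,432 / 37,393 units = $24 per unit.
Year 1: 3,290 × $24 = $78,960. Book value $1,041,072.
Year 2: 5,148 × $24 = $123,552. Book value $917,520.
Year 3: 5,218 × $24 = $125,232. Book value $792,288.
Year 4: 5,487 × $24 = $131,688. Book value $660,600.
Year 5: 5,934 × $24 = $142,416. Book value $518,184.
Accumulated through year 5 = $1,120,032 − $518,184 = $601,848.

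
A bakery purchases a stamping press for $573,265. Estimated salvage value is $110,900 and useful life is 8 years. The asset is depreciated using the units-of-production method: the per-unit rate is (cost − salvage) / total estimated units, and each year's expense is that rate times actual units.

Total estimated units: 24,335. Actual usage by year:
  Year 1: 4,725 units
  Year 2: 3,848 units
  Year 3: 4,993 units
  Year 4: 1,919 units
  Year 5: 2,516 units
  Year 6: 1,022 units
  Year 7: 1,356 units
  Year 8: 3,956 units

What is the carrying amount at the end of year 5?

$231,246

Depreciable base = $573,265 − $110,900 = $462,365.
Rate = $462,365 / 24,335 units = $19 per unit.
Year 1: 4,725 × $19 = $89,775. Book value $483,490.
Year 2: 3,848 × $19 = $73,112. Book value $410,378.
Year 3: 4,993 × $19 = $94,867. Book value $315,511.
Year 4: 1,919 × $19 = $36,461. Book value $279,050.
Year 5: 2,516 × $19 = $47,804. Book value $231,246.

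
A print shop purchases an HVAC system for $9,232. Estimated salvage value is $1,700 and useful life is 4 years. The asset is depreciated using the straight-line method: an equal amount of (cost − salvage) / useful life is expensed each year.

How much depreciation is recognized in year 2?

Depreciable base = $9,232 − $1,700 = $7,532.
Annual expense = $7,532 / 4 = $1,883.

$1,883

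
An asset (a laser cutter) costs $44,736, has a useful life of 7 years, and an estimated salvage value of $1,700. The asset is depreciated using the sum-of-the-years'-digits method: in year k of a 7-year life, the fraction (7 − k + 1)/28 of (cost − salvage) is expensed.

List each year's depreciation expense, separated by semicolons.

$10,759; $9,222; $7,685; $6,148; $4,611; $3,074; $1,537

Depreciable base = $44,736 − $1,700 = $43,036.
Sum of the years' digits = 7+6+5+4+3+2+1 = 28.
Year 1: $43,036 × 7/28 = $10,759. Book value $33,977.
Year 2: $43,036 × 6/28 = $9,222. Book value $24,755.
Year 3: $43,036 × 5/28 = $7,685. Book value $17,070.
Year 4: $43,036 × 4/28 = $6,148. Book value $10,922.
Year 5: $43,036 × 3/28 = $4,611. Book value $6,311.
Year 6: $43,036 × 2/28 = $3,074. Book value $3,237.
Year 7: $43,036 × 1/28 = $1,537. Book value $1,700.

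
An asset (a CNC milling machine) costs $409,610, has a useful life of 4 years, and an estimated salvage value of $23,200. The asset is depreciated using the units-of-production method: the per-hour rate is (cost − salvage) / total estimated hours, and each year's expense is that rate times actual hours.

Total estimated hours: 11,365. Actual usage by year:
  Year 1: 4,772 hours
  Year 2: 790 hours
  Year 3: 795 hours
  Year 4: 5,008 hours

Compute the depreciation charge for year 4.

Depreciable base = $409,610 − $23,200 = $386,410.
Rate = $386,410 / 11,365 hours = $34 per hour.
Year 1: 4,772 × $34 = $162,248. Book value $247,362.
Year 2: 790 × $34 = $26,860. Book value $220,502.
Year 3: 795 × $34 = $27,030. Book value $193,472.
Year 4: 5,008 × $34 = $170,272. Book value $23,200.

$170,272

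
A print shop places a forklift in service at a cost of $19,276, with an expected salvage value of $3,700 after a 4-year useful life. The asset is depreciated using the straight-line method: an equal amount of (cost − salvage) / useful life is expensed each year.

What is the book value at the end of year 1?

Depreciable base = $19,276 − $3,700 = $15,576.
Annual expense = $15,576 / 4 = $3,894.
End of year 1: book value $15,382.

$15,382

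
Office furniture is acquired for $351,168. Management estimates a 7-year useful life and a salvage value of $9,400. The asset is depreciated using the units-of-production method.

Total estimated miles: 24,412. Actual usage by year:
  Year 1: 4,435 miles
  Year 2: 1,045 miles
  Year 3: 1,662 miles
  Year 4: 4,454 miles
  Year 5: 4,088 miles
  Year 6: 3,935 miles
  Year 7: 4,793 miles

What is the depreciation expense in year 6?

Depreciable base = $351,168 − $9,400 = $341,768.
Rate = $341,768 / 24,412 miles = $14 per mile.
Year 1: 4,435 × $14 = $62,090. Book value $289,078.
Year 2: 1,045 × $14 = $14,630. Book value $274,448.
Year 3: 1,662 × $14 = $23,268. Book value $251,180.
Year 4: 4,454 × $14 = $62,356. Book value $188,824.
Year 5: 4,088 × $14 = $57,232. Book value $131,592.
Year 6: 3,935 × $14 = $55,090. Book value $76,502.

$55,090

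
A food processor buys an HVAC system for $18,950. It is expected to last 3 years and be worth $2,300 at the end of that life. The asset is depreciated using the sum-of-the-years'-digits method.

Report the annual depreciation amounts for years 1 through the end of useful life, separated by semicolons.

$8,325; $5,550; $2,775

Depreciable base = $18,950 − $2,300 = $16,650.
Sum of the years' digits = 3+2+1 = 6.
Year 1: $16,650 × 3/6 = $8,325. Book value $10,625.
Year 2: $16,650 × 2/6 = $5,550. Book value $5,075.
Year 3: $16,650 × 1/6 = $2,775. Book value $2,300.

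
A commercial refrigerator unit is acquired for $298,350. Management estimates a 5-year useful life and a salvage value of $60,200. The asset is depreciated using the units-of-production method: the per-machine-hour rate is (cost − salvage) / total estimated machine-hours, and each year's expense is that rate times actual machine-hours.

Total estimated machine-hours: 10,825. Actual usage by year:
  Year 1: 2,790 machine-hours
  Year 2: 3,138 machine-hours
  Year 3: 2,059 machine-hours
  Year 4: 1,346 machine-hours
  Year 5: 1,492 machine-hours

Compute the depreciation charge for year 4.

$29,612

Depreciable base = $298,350 − $60,200 = $238,150.
Rate = $238,150 / 10,825 machine-hours = $22 per machine-hour.
Year 1: 2,790 × $22 = $61,380. Book value $236,970.
Year 2: 3,138 × $22 = $69,036. Book value $167,934.
Year 3: 2,059 × $22 = $45,298. Book value $122,636.
Year 4: 1,346 × $22 = $29,612. Book value $93,024.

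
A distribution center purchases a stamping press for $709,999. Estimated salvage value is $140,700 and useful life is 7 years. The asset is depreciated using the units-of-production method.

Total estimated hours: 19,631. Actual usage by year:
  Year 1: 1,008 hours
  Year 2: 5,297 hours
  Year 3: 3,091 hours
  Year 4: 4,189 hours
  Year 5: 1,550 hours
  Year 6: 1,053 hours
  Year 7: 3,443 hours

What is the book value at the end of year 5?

$271,084

Depreciable base = $709,999 − $140,700 = $569,299.
Rate = $569,299 / 19,631 hours = $29 per hour.
Year 1: 1,008 × $29 = $29,232. Book value $680,767.
Year 2: 5,297 × $29 = $153,613. Book value $527,154.
Year 3: 3,091 × $29 = $89,639. Book value $437,515.
Year 4: 4,189 × $29 = $121,481. Book value $316,034.
Year 5: 1,550 × $29 = $44,950. Book value $271,084.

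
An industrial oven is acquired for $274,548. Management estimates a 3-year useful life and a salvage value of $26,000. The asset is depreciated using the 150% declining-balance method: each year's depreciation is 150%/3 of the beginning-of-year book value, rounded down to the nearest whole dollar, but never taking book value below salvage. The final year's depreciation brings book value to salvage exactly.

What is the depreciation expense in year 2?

Depreciable base = $274,548 − $26,000 = $248,548.
Year 1: ⌊$274,548 × 150%/3⌋ = $137,274. Book value $137,274.
Year 2: ⌊$137,274 × 150%/3⌋ = $68,637. Book value $68,637.

$68,637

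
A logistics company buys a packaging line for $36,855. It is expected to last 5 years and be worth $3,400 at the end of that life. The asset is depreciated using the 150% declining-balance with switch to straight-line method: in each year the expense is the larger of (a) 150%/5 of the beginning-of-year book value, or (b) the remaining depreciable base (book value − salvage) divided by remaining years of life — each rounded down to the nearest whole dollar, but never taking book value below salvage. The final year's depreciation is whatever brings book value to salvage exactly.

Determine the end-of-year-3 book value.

$12,642

Depreciable base = $36,855 − $3,400 = $33,455.
Year 1: DB = ⌊$36,855 × 150%/5⌋ = $11,056; SL = ⌊$33,455/5⌋ = $6,691 → take DB $11,056. Book value $25,799.
Year 2: DB = ⌊$25,799 × 150%/5⌋ = $7,739; SL = ⌊$22,399/4⌋ = $5,599 → take DB $7,739. Book value $18,060.
Year 3: DB = ⌊$18,060 × 150%/5⌋ = $5,418; SL = ⌊$14,660/3⌋ = $4,886 → take DB $5,418. Book value $12,642.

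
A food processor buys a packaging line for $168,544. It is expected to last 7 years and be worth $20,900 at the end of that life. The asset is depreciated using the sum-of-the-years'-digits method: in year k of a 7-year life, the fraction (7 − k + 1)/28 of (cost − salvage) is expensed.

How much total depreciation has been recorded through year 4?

Depreciable base = $168,544 − $20,900 = $147,644.
Sum of the years' digits = 7+6+5+4+3+2+1 = 28.
Year 1: $147,644 × 7/28 = $36,911. Book value $131,633.
Year 2: $147,644 × 6/28 = $31,638. Book value $99,995.
Year 3: $147,644 × 5/28 = $26,365. Book value $73,630.
Year 4: $147,644 × 4/28 = $21,092. Book value $52,538.
Accumulated through year 4 = $168,544 − $52,538 = $116,006.

$116,006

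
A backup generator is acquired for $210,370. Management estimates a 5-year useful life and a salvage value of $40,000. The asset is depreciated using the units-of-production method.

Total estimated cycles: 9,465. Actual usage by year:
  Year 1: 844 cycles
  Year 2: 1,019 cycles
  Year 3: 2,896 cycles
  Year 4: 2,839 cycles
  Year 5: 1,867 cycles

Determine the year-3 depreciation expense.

$52,128

Depreciable base = $210,370 − $40,000 = $170,370.
Rate = $170,370 / 9,465 cycles = $18 per cycle.
Year 1: 844 × $18 = $15,192. Book value $195,178.
Year 2: 1,019 × $18 = $18,342. Book value $176,836.
Year 3: 2,896 × $18 = $52,128. Book value $124,708.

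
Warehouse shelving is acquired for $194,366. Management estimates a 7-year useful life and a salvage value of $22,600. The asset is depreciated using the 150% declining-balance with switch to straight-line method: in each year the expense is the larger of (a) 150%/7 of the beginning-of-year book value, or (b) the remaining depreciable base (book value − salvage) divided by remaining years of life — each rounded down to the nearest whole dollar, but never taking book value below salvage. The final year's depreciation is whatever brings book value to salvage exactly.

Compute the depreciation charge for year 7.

$17,160

Depreciable base = $194,366 − $22,600 = $171,766.
Year 1: DB = ⌊$194,366 × 150%/7⌋ = $41,649; SL = ⌊$171,766/7⌋ = $24,538 → take DB $41,649. Book value $152,717.
Year 2: DB = ⌊$152,717 × 150%/7⌋ = $32,725; SL = ⌊$130,117/6⌋ = $21,686 → take DB $32,725. Book value $119,992.
Year 3: DB = ⌊$119,992 × 150%/7⌋ = $25,712; SL = ⌊$97,392/5⌋ = $19,478 → take DB $25,712. Book value $94,280.
Year 4: DB = ⌊$94,280 × 150%/7⌋ = $20,202; SL = ⌊$71,680/4⌋ = $17,920 → take DB $20,202. Book value $74,078.
Year 5: DB = ⌊$74,078 × 150%/7⌋ = $15,873; SL = ⌊$51,478/3⌋ = $17,159 → take SL $17,159. Book value $56,919.
Year 6: DB = ⌊$56,919 × 150%/7⌋ = $12,196; SL = ⌊$34,319/2⌋ = $17,159 → take SL $17,159. Book value $39,760.
Year 7 (final): $39,760 − $22,600 = $17,160. Book value $22,600.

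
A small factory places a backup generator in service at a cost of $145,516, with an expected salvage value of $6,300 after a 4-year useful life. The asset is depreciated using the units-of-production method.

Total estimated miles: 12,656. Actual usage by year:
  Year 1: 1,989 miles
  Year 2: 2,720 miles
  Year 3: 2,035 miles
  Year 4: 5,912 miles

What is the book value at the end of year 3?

$71,332

Depreciable base = $145,516 − $6,300 = $139,216.
Rate = $139,216 / 12,656 miles = $11 per mile.
Year 1: 1,989 × $11 = $21,879. Book value $123,637.
Year 2: 2,720 × $11 = $29,920. Book value $93,717.
Year 3: 2,035 × $11 = $22,385. Book value $71,332.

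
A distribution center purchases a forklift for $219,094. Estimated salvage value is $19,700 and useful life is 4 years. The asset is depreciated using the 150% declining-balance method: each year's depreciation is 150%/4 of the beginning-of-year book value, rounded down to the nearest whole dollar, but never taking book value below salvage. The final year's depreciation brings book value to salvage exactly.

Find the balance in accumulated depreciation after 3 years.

$165,604

Depreciable base = $219,094 − $19,700 = $199,394.
Year 1: ⌊$219,094 × 150%/4⌋ = $82,160. Book value $136,934.
Year 2: ⌊$136,934 × 150%/4⌋ = $51,350. Book value $85,584.
Year 3: ⌊$85,584 × 150%/4⌋ = $32,094. Book value $53,490.
Accumulated through year 3 = $219,094 − $53,490 = $165,604.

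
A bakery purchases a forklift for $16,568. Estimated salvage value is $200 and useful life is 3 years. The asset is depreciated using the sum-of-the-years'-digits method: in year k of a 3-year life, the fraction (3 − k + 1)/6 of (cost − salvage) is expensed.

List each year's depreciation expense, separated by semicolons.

$8,184; $5,456; $2,728

Depreciable base = $16,568 − $200 = $16,368.
Sum of the years' digits = 3+2+1 = 6.
Year 1: $16,368 × 3/6 = $8,184. Book value $8,384.
Year 2: $16,368 × 2/6 = $5,456. Book value $2,928.
Year 3: $16,368 × 1/6 = $2,728. Book value $200.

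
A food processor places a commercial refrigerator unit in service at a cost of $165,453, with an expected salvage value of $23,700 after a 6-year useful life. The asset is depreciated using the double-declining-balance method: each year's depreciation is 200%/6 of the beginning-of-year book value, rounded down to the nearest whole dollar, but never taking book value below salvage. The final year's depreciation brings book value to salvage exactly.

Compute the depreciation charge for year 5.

$8,983

Depreciable base = $165,453 − $23,700 = $141,753.
Year 1: ⌊$165,453 × 200%/6⌋ = $55,151. Book value $110,302.
Year 2: ⌊$110,302 × 200%/6⌋ = $36,767. Book value $73,535.
Year 3: ⌊$73,535 × 200%/6⌋ = $24,511. Book value $49,024.
Year 4: ⌊$49,024 × 200%/6⌋ = $16,341. Book value $32,683.
Year 5: ⌊$32,683 × 200%/6⌋ = $10,894, capped at $8,983. Book value $23,700.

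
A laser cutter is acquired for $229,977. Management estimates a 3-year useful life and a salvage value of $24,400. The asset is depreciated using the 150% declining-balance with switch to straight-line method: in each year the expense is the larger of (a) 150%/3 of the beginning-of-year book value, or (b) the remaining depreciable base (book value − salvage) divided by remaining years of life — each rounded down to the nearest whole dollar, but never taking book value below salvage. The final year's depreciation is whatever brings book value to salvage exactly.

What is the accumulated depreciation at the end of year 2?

$172,482

Depreciable base = $229,977 − $24,400 = $205,577.
Year 1: DB = ⌊$229,977 × 150%/3⌋ = $114,988; SL = ⌊$205,577/3⌋ = $68,525 → take DB $114,988. Book value $114,989.
Year 2: DB = ⌊$114,989 × 150%/3⌋ = $57,494; SL = ⌊$90,589/2⌋ = $45,294 → take DB $57,494. Book value $57,495.
Accumulated through year 2 = $229,977 − $57,495 = $172,482.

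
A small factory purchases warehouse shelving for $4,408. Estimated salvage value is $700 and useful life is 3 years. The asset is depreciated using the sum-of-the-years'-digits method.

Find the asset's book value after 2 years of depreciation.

$1,318

Depreciable base = $4,408 − $700 = $3,708.
Sum of the years' digits = 3+2+1 = 6.
Year 1: $3,708 × 3/6 = $1,854. Book value $2,554.
Year 2: $3,708 × 2/6 = $1,236. Book value $1,318.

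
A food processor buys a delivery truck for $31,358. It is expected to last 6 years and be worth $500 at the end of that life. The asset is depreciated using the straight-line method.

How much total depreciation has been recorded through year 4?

$20,572

Depreciable base = $31,358 − $500 = $30,858.
Annual expense = $30,858 / 6 = $5,143.
End of year 1: book value $26,215.
End of year 2: book value $21,072.
End of year 3: book value $15,929.
End of year 4: book value $10,786.
Accumulated through year 4 = $31,358 − $10,786 = $20,572.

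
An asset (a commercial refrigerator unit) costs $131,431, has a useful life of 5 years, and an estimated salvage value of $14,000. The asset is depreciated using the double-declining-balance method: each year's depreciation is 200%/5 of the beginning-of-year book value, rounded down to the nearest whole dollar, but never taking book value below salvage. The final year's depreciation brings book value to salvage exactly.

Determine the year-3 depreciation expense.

$18,926

Depreciable base = $131,431 − $14,000 = $117,431.
Year 1: ⌊$131,431 × 200%/5⌋ = $52,572. Book value $78,859.
Year 2: ⌊$78,859 × 200%/5⌋ = $31,543. Book value $47,316.
Year 3: ⌊$47,316 × 200%/5⌋ = $18,926. Book value $28,390.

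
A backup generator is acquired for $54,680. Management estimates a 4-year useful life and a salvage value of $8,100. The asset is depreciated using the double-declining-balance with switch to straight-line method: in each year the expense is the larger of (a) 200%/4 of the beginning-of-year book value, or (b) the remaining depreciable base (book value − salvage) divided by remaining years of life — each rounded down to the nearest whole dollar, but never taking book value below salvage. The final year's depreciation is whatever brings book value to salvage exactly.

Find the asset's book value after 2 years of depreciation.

$13,670

Depreciable base = $54,680 − $8,100 = $46,580.
Year 1: DB = ⌊$54,680 × 200%/4⌋ = $27,340; SL = ⌊$46,580/4⌋ = $11,645 → take DB $27,340. Book value $27,340.
Year 2: DB = ⌊$27,340 × 200%/4⌋ = $13,670; SL = ⌊$19,240/3⌋ = $6,413 → take DB $13,670. Book value $13,670.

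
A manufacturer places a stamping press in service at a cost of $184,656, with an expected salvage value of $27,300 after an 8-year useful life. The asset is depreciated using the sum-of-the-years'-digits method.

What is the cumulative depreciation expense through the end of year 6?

Depreciable base = $184,656 − $27,300 = $157,356.
Sum of the years' digits = 8+7+6+5+4+3+2+1 = 36.
Year 1: $157,356 × 8/36 = $34,968. Book value $149,688.
Year 2: $157,356 × 7/36 = $30,597. Book value $119,091.
Year 3: $157,356 × 6/36 = $26,226. Book value $92,865.
Year 4: $157,356 × 5/36 = $21,855. Book value $71,010.
Year 5: $157,356 × 4/36 = $17,484. Book value $53,526.
Year 6: $157,356 × 3/36 = $13,113. Book value $40,413.
Accumulated through year 6 = $184,656 − $40,413 = $144,243.

$144,243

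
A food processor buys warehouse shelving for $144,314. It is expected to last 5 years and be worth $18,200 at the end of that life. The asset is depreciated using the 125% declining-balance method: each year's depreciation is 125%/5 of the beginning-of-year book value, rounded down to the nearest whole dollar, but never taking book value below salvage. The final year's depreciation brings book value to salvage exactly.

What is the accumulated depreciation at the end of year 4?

$98,651

Depreciable base = $144,314 − $18,200 = $126,114.
Year 1: ⌊$144,314 × 125%/5⌋ = $36,078. Book value $108,236.
Year 2: ⌊$108,236 × 125%/5⌋ = $27,059. Book value $81,177.
Year 3: ⌊$81,177 × 125%/5⌋ = $20,294. Book value $60,883.
Year 4: ⌊$60,883 × 125%/5⌋ = $15,220. Book value $45,663.
Accumulated through year 4 = $144,314 − $45,663 = $98,651.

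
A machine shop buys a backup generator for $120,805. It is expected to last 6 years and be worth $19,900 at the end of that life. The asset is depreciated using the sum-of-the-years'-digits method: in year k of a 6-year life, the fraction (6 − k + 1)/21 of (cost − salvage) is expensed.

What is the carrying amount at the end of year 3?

$48,730

Depreciable base = $120,805 − $19,900 = $100,905.
Sum of the years' digits = 6+5+4+3+2+1 = 21.
Year 1: $100,905 × 6/21 = $28,830. Book value $91,975.
Year 2: $100,905 × 5/21 = $24,025. Book value $67,950.
Year 3: $100,905 × 4/21 = $19,220. Book value $48,730.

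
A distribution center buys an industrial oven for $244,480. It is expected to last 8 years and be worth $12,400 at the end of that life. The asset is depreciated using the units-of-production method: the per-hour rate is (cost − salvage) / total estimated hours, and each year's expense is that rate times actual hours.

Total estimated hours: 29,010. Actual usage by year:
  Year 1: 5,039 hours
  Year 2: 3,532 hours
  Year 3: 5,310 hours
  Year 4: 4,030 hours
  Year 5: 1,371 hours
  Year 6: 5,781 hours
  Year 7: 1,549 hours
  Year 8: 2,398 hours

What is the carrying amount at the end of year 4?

$101,192

Depreciable base = $244,480 − $12,400 = $232,080.
Rate = $232,080 / 29,010 hours = $8 per hour.
Year 1: 5,039 × $8 = $40,312. Book value $204,168.
Year 2: 3,532 × $8 = $28,256. Book value $175,912.
Year 3: 5,310 × $8 = $42,480. Book value $133,432.
Year 4: 4,030 × $8 = $32,240. Book value $101,192.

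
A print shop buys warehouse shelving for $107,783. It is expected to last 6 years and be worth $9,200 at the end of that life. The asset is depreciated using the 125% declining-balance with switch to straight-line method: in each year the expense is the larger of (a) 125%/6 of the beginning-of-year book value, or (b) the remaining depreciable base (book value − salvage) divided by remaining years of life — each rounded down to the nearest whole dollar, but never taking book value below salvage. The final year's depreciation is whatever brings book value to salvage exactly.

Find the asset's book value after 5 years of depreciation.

Depreciable base = $107,783 − $9,200 = $98,583.
Year 1: DB = ⌊$107,783 × 125%/6⌋ = $22,454; SL = ⌊$98,583/6⌋ = $16,430 → take DB $22,454. Book value $85,329.
Year 2: DB = ⌊$85,329 × 125%/6⌋ = $17,776; SL = ⌊$76,129/5⌋ = $15,225 → take DB $17,776. Book value $67,553.
Year 3: DB = ⌊$67,553 × 125%/6⌋ = $14,073; SL = ⌊$58,353/4⌋ = $14,588 → take SL $14,588. Book value $52,965.
Year 4: DB = ⌊$52,965 × 125%/6⌋ = $11,034; SL = ⌊$43,765/3⌋ = $14,588 → take SL $14,588. Book value $38,377.
Year 5: DB = ⌊$38,377 × 125%/6⌋ = $7,995; SL = ⌊$29,177/2⌋ = $14,588 → take SL $14,588. Book value $23,789.

$23,789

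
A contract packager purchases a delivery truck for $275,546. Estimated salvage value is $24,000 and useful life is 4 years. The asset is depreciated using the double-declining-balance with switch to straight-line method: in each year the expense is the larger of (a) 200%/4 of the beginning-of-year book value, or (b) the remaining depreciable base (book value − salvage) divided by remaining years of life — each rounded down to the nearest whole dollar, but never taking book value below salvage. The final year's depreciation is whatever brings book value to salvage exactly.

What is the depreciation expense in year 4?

$10,444

Depreciable base = $275,546 − $24,000 = $251,546.
Year 1: DB = ⌊$275,546 × 200%/4⌋ = $137,773; SL = ⌊$251,546/4⌋ = $62,886 → take DB $137,773. Book value $137,773.
Year 2: DB = ⌊$137,773 × 200%/4⌋ = $68,886; SL = ⌊$113,773/3⌋ = $37,924 → take DB $68,886. Book value $68,887.
Year 3: DB = ⌊$68,887 × 200%/4⌋ = $34,443; SL = ⌊$44,887/2⌋ = $22,443 → take DB $34,443. Book value $34,444.
Year 4 (final): $34,444 − $24,000 = $10,444. Book value $24,000.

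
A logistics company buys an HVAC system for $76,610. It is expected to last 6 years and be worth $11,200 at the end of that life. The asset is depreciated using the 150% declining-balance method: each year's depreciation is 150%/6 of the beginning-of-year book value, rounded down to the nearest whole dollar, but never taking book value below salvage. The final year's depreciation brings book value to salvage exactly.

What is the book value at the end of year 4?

Depreciable base = $76,610 − $11,200 = $65,410.
Year 1: ⌊$76,610 × 150%/6⌋ = $19,152. Book value $57,458.
Year 2: ⌊$57,458 × 150%/6⌋ = $14,364. Book value $43,094.
Year 3: ⌊$43,094 × 150%/6⌋ = $10,773. Book value $32,321.
Year 4: ⌊$32,321 × 150%/6⌋ = $8,080. Book value $24,241.

$24,241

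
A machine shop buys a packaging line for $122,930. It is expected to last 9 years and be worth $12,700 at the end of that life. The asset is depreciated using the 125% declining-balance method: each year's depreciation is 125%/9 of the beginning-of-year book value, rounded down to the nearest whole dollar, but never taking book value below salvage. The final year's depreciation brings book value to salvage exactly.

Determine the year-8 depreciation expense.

Depreciable base = $122,930 − $12,700 = $110,230.
Year 1: ⌊$122,930 × 125%/9⌋ = $17,073. Book value $105,857.
Year 2: ⌊$105,857 × 125%/9⌋ = $14,702. Book value $91,155.
Year 3: ⌊$91,155 × 125%/9⌋ = $12,660. Book value $78,495.
Year 4: ⌊$78,495 × 125%/9⌋ = $10,902. Book value $67,593.
Year 5: ⌊$67,593 × 125%/9⌋ = $9,387. Book value $58,206.
Year 6: ⌊$58,206 × 125%/9⌋ = $8,084. Book value $50,122.
Year 7: ⌊$50,122 × 125%/9⌋ = $6,961. Book value $43,161.
Year 8: ⌊$43,161 × 125%/9⌋ = $5,994. Book value $37,167.

$5,994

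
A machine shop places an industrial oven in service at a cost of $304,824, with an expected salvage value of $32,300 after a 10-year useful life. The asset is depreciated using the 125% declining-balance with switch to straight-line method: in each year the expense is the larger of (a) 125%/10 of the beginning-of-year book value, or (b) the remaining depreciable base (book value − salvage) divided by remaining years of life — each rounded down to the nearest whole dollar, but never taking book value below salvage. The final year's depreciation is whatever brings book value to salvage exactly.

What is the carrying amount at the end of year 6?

Depreciable base = $304,824 − $32,300 = $272,524.
Year 1: DB = ⌊$304,824 × 125%/10⌋ = $38,103; SL = ⌊$272,524/10⌋ = $27,252 → take DB $38,103. Book value $266,721.
Year 2: DB = ⌊$266,721 × 125%/10⌋ = $33,340; SL = ⌊$234,421/9⌋ = $26,046 → take DB $33,340. Book value $233,381.
Year 3: DB = ⌊$233,381 × 125%/10⌋ = $29,172; SL = ⌊$201,081/8⌋ = $25,135 → take DB $29,172. Book value $204,209.
Year 4: DB = ⌊$204,209 × 125%/10⌋ = $25,526; SL = ⌊$171,909/7⌋ = $24,558 → take DB $25,526. Book value $178,683.
Year 5: DB = ⌊$178,683 × 125%/10⌋ = $22,335; SL = ⌊$146,383/6⌋ = $24,397 → take SL $24,397. Book value $154,286.
Year 6: DB = ⌊$154,286 × 125%/10⌋ = $19,285; SL = ⌊$121,986/5⌋ = $24,397 → take SL $24,397. Book value $129,889.

$129,889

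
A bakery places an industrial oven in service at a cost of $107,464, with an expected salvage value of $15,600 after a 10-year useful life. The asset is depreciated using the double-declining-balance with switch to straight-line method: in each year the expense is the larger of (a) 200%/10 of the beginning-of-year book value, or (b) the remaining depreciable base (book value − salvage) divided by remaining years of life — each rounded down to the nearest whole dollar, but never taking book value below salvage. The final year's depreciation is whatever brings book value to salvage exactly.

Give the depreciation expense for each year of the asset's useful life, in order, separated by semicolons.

$21,492; $17,194; $13,755; $11,004; $8,803; $7,043; $5,634; $4,507; $2,432; $0

Depreciable base = $107,464 − $15,600 = $91,864.
Year 1: DB = ⌊$107,464 × 200%/10⌋ = $21,492; SL = ⌊$91,864/10⌋ = $9,186 → take DB $21,492. Book value $85,972.
Year 2: DB = ⌊$85,972 × 200%/10⌋ = $17,194; SL = ⌊$70,372/9⌋ = $7,819 → take DB $17,194. Book value $68,778.
Year 3: DB = ⌊$68,778 × 200%/10⌋ = $13,755; SL = ⌊$53,178/8⌋ = $6,647 → take DB $13,755. Book value $55,023.
Year 4: DB = ⌊$55,023 × 200%/10⌋ = $11,004; SL = ⌊$39,423/7⌋ = $5,631 → take DB $11,004. Book value $44,019.
Year 5: DB = ⌊$44,019 × 200%/10⌋ = $8,803; SL = ⌊$28,419/6⌋ = $4,736 → take DB $8,803. Book value $35,216.
Year 6: DB = ⌊$35,216 × 200%/10⌋ = $7,043; SL = ⌊$19,616/5⌋ = $3,923 → take DB $7,043. Book value $28,173.
Year 7: DB = ⌊$28,173 × 200%/10⌋ = $5,634; SL = ⌊$12,573/4⌋ = $3,143 → take DB $5,634. Book value $22,539.
Year 8: DB = ⌊$22,539 × 200%/10⌋ = $4,507; SL = ⌊$6,939/3⌋ = $2,313 → take DB $4,507. Book value $18,032.
Year 9: DB = ⌊$18,032 × 200%/10⌋ = $3,606; SL = ⌊$2,432/2⌋ = $1,216 → take DB $3,606, capped at $2,432. Book value $15,600.
Year 10 (final): $15,600 − $15,600 = $0. Book value $15,600.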